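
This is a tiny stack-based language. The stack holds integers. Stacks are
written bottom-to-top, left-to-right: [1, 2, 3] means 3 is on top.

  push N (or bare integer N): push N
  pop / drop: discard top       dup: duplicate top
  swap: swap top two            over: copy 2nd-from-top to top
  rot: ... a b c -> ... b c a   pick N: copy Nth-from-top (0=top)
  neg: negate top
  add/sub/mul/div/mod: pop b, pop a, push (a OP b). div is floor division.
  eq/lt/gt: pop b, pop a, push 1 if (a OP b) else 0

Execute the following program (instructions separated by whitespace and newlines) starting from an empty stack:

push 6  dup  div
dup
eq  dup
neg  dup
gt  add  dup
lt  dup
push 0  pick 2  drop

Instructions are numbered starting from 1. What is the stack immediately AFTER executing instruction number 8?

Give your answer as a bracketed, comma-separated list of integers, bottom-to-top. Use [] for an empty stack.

Answer: [1, -1, -1]

Derivation:
Step 1 ('push 6'): [6]
Step 2 ('dup'): [6, 6]
Step 3 ('div'): [1]
Step 4 ('dup'): [1, 1]
Step 5 ('eq'): [1]
Step 6 ('dup'): [1, 1]
Step 7 ('neg'): [1, -1]
Step 8 ('dup'): [1, -1, -1]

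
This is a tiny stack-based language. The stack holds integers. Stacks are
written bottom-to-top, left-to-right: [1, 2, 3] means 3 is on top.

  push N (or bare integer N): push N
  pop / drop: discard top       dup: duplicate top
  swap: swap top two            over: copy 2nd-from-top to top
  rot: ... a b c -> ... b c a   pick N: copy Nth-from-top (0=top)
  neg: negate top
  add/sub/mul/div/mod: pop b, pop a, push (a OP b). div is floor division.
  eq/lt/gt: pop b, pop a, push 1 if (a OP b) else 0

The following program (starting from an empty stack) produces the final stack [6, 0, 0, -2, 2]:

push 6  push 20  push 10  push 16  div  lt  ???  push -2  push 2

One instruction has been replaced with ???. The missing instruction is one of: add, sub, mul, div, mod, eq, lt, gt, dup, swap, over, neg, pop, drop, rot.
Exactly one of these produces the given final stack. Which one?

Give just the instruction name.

Answer: dup

Derivation:
Stack before ???: [6, 0]
Stack after ???:  [6, 0, 0]
The instruction that transforms [6, 0] -> [6, 0, 0] is: dup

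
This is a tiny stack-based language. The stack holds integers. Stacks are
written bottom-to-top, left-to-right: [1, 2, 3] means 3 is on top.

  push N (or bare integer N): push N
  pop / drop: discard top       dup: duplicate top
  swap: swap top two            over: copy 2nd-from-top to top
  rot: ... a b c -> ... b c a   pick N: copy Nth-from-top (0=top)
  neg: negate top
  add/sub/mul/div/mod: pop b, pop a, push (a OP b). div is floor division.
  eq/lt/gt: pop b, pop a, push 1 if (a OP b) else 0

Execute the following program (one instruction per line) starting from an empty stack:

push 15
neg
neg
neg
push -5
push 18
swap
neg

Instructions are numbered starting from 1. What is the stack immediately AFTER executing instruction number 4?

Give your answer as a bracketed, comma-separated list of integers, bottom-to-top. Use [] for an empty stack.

Answer: [-15]

Derivation:
Step 1 ('push 15'): [15]
Step 2 ('neg'): [-15]
Step 3 ('neg'): [15]
Step 4 ('neg'): [-15]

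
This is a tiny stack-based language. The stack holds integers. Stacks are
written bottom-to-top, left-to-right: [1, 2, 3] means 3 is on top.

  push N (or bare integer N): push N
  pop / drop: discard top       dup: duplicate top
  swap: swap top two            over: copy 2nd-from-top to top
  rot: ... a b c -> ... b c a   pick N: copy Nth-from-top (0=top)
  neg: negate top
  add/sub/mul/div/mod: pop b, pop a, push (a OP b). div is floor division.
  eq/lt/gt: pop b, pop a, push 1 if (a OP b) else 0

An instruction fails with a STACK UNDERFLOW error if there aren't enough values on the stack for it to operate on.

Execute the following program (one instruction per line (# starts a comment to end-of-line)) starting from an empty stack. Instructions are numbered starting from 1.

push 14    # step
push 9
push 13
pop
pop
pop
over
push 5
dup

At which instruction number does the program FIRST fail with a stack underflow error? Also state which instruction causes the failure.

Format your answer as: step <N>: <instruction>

Step 1 ('push 14'): stack = [14], depth = 1
Step 2 ('push 9'): stack = [14, 9], depth = 2
Step 3 ('push 13'): stack = [14, 9, 13], depth = 3
Step 4 ('pop'): stack = [14, 9], depth = 2
Step 5 ('pop'): stack = [14], depth = 1
Step 6 ('pop'): stack = [], depth = 0
Step 7 ('over'): needs 2 value(s) but depth is 0 — STACK UNDERFLOW

Answer: step 7: over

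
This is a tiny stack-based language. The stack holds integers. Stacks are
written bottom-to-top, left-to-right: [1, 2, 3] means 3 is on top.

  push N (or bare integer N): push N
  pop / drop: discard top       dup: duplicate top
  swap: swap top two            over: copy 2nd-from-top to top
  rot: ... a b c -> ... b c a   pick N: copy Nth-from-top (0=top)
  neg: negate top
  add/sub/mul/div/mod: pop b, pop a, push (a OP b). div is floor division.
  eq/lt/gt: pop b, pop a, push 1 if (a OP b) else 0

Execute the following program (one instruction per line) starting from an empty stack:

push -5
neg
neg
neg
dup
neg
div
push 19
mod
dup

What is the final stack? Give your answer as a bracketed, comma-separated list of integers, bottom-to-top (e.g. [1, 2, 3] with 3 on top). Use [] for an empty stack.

Answer: [18, 18]

Derivation:
After 'push -5': [-5]
After 'neg': [5]
After 'neg': [-5]
After 'neg': [5]
After 'dup': [5, 5]
After 'neg': [5, -5]
After 'div': [-1]
After 'push 19': [-1, 19]
After 'mod': [18]
After 'dup': [18, 18]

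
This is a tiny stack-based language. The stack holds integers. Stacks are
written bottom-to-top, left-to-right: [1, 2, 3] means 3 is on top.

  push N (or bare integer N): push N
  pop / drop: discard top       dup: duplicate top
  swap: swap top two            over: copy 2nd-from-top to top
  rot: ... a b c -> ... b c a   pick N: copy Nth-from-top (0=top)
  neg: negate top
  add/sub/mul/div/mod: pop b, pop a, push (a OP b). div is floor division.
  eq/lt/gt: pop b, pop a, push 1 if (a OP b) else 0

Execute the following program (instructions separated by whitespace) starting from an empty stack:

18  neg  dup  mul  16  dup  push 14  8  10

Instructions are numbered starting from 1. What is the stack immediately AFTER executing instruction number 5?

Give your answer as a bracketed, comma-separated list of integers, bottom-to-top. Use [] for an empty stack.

Answer: [324, 16]

Derivation:
Step 1 ('18'): [18]
Step 2 ('neg'): [-18]
Step 3 ('dup'): [-18, -18]
Step 4 ('mul'): [324]
Step 5 ('16'): [324, 16]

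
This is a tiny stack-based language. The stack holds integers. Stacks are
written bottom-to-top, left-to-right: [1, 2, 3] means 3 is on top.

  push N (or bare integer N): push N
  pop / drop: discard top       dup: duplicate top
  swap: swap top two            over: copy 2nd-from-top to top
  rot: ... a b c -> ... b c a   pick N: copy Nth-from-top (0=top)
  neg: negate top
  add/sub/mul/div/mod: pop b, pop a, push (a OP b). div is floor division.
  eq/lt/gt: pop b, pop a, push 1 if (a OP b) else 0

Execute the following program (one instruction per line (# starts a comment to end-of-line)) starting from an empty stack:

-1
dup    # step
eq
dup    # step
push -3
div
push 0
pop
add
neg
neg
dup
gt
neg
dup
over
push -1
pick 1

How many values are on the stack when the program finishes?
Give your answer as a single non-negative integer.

After 'push -1': stack = [-1] (depth 1)
After 'dup': stack = [-1, -1] (depth 2)
After 'eq': stack = [1] (depth 1)
After 'dup': stack = [1, 1] (depth 2)
After 'push -3': stack = [1, 1, -3] (depth 3)
After 'div': stack = [1, -1] (depth 2)
After 'push 0': stack = [1, -1, 0] (depth 3)
After 'pop': stack = [1, -1] (depth 2)
After 'add': stack = [0] (depth 1)
After 'neg': stack = [0] (depth 1)
After 'neg': stack = [0] (depth 1)
After 'dup': stack = [0, 0] (depth 2)
After 'gt': stack = [0] (depth 1)
After 'neg': stack = [0] (depth 1)
After 'dup': stack = [0, 0] (depth 2)
After 'over': stack = [0, 0, 0] (depth 3)
After 'push -1': stack = [0, 0, 0, -1] (depth 4)
After 'pick 1': stack = [0, 0, 0, -1, 0] (depth 5)

Answer: 5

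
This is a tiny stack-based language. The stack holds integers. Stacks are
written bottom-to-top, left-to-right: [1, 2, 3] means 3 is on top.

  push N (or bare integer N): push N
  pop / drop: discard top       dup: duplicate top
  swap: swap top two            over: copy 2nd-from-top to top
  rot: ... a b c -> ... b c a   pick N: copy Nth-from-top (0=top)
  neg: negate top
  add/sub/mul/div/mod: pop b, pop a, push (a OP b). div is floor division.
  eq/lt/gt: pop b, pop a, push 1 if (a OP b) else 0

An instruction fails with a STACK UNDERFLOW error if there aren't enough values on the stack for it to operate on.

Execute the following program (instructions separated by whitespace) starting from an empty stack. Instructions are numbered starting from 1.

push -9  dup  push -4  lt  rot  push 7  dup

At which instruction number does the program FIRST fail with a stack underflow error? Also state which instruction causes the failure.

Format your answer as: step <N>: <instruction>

Step 1 ('push -9'): stack = [-9], depth = 1
Step 2 ('dup'): stack = [-9, -9], depth = 2
Step 3 ('push -4'): stack = [-9, -9, -4], depth = 3
Step 4 ('lt'): stack = [-9, 1], depth = 2
Step 5 ('rot'): needs 3 value(s) but depth is 2 — STACK UNDERFLOW

Answer: step 5: rot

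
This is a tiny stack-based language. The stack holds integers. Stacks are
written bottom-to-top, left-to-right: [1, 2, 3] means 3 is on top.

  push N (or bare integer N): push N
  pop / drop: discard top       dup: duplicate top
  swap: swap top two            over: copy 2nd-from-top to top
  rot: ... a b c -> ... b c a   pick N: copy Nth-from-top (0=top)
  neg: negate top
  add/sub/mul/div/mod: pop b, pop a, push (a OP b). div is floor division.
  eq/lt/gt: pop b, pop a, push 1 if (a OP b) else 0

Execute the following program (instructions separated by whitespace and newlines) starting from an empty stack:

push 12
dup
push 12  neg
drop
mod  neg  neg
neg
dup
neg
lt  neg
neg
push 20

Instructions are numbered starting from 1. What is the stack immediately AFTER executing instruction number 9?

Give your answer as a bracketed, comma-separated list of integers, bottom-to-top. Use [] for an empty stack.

Step 1 ('push 12'): [12]
Step 2 ('dup'): [12, 12]
Step 3 ('push 12'): [12, 12, 12]
Step 4 ('neg'): [12, 12, -12]
Step 5 ('drop'): [12, 12]
Step 6 ('mod'): [0]
Step 7 ('neg'): [0]
Step 8 ('neg'): [0]
Step 9 ('neg'): [0]

Answer: [0]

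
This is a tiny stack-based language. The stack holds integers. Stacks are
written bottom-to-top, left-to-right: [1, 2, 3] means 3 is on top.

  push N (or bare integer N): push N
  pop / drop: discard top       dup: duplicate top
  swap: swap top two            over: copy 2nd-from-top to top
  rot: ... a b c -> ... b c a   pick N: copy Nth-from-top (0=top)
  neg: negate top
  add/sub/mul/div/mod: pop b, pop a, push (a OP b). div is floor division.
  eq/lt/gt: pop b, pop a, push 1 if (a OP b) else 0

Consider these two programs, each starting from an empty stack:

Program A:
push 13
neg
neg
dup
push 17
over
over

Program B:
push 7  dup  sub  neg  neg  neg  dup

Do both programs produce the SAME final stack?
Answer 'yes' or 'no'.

Answer: no

Derivation:
Program A trace:
  After 'push 13': [13]
  After 'neg': [-13]
  After 'neg': [13]
  After 'dup': [13, 13]
  After 'push 17': [13, 13, 17]
  After 'over': [13, 13, 17, 13]
  After 'over': [13, 13, 17, 13, 17]
Program A final stack: [13, 13, 17, 13, 17]

Program B trace:
  After 'push 7': [7]
  After 'dup': [7, 7]
  After 'sub': [0]
  After 'neg': [0]
  After 'neg': [0]
  After 'neg': [0]
  After 'dup': [0, 0]
Program B final stack: [0, 0]
Same: no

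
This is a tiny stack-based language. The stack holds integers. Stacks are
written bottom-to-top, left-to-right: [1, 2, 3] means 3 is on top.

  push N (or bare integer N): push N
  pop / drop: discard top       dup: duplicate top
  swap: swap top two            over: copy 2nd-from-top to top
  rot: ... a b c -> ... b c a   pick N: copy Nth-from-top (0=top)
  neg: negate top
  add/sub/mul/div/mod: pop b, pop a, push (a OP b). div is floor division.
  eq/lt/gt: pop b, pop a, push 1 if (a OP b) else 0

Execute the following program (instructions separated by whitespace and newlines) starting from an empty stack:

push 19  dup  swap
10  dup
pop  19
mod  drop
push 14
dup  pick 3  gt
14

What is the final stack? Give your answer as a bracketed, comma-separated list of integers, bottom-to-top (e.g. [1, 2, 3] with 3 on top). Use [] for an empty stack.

Answer: [19, 19, 14, 0, 14]

Derivation:
After 'push 19': [19]
After 'dup': [19, 19]
After 'swap': [19, 19]
After 'push 10': [19, 19, 10]
After 'dup': [19, 19, 10, 10]
After 'pop': [19, 19, 10]
After 'push 19': [19, 19, 10, 19]
After 'mod': [19, 19, 10]
After 'drop': [19, 19]
After 'push 14': [19, 19, 14]
After 'dup': [19, 19, 14, 14]
After 'pick 3': [19, 19, 14, 14, 19]
After 'gt': [19, 19, 14, 0]
After 'push 14': [19, 19, 14, 0, 14]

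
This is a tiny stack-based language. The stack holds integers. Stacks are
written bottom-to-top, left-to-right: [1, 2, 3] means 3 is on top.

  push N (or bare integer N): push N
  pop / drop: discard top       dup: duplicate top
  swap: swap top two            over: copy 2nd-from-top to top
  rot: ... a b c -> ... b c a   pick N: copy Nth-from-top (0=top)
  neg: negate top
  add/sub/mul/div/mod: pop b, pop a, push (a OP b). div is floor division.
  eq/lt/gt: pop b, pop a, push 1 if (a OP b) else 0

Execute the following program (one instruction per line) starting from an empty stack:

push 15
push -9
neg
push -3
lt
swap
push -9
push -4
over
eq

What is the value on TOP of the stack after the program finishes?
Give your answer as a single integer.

After 'push 15': [15]
After 'push -9': [15, -9]
After 'neg': [15, 9]
After 'push -3': [15, 9, -3]
After 'lt': [15, 0]
After 'swap': [0, 15]
After 'push -9': [0, 15, -9]
After 'push -4': [0, 15, -9, -4]
After 'over': [0, 15, -9, -4, -9]
After 'eq': [0, 15, -9, 0]

Answer: 0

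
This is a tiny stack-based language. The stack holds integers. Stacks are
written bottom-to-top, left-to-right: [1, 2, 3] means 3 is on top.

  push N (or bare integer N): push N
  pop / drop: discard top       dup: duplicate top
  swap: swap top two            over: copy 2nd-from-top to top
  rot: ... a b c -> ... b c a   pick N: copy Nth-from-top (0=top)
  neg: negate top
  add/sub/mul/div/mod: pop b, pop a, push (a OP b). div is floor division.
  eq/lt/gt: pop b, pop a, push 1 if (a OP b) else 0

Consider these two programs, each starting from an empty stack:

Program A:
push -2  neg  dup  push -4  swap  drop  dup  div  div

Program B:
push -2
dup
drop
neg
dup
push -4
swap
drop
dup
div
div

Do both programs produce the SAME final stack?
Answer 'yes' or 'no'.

Program A trace:
  After 'push -2': [-2]
  After 'neg': [2]
  After 'dup': [2, 2]
  After 'push -4': [2, 2, -4]
  After 'swap': [2, -4, 2]
  After 'drop': [2, -4]
  After 'dup': [2, -4, -4]
  After 'div': [2, 1]
  After 'div': [2]
Program A final stack: [2]

Program B trace:
  After 'push -2': [-2]
  After 'dup': [-2, -2]
  After 'drop': [-2]
  After 'neg': [2]
  After 'dup': [2, 2]
  After 'push -4': [2, 2, -4]
  After 'swap': [2, -4, 2]
  After 'drop': [2, -4]
  After 'dup': [2, -4, -4]
  After 'div': [2, 1]
  After 'div': [2]
Program B final stack: [2]
Same: yes

Answer: yes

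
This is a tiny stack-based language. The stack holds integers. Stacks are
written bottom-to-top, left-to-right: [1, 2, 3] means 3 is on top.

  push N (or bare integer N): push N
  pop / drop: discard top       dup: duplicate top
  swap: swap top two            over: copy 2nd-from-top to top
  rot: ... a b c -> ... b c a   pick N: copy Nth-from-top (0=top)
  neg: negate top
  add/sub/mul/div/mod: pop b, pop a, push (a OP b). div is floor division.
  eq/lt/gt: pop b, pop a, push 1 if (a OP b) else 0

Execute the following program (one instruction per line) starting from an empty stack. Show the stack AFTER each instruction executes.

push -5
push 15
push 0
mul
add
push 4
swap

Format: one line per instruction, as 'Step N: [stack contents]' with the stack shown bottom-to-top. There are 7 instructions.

Step 1: [-5]
Step 2: [-5, 15]
Step 3: [-5, 15, 0]
Step 4: [-5, 0]
Step 5: [-5]
Step 6: [-5, 4]
Step 7: [4, -5]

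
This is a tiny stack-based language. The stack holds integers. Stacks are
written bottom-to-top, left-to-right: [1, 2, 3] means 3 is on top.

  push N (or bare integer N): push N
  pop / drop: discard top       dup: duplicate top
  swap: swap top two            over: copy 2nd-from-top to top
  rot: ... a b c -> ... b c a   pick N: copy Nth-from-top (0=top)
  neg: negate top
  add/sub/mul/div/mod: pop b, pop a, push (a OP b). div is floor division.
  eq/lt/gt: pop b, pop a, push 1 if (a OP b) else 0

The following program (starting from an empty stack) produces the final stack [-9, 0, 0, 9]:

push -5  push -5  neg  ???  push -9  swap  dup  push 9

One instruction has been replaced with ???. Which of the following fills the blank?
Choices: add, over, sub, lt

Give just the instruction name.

Answer: add

Derivation:
Stack before ???: [-5, 5]
Stack after ???:  [0]
Checking each choice:
  add: MATCH
  over: produces [-5, 5, -9, -5, -5, 9]
  sub: produces [-9, -10, -10, 9]
  lt: produces [-9, 1, 1, 9]


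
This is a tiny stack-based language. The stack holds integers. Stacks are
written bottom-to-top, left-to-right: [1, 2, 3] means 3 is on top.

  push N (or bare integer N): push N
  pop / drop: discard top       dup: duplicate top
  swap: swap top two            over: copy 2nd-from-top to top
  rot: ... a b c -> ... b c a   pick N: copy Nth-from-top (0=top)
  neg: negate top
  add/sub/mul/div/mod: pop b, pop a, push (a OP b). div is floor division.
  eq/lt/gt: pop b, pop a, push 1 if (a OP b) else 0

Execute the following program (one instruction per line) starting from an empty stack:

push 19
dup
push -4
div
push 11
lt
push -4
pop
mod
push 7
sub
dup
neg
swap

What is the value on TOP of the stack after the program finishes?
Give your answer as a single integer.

After 'push 19': [19]
After 'dup': [19, 19]
After 'push -4': [19, 19, -4]
After 'div': [19, -5]
After 'push 11': [19, -5, 11]
After 'lt': [19, 1]
After 'push -4': [19, 1, -4]
After 'pop': [19, 1]
After 'mod': [0]
After 'push 7': [0, 7]
After 'sub': [-7]
After 'dup': [-7, -7]
After 'neg': [-7, 7]
After 'swap': [7, -7]

Answer: -7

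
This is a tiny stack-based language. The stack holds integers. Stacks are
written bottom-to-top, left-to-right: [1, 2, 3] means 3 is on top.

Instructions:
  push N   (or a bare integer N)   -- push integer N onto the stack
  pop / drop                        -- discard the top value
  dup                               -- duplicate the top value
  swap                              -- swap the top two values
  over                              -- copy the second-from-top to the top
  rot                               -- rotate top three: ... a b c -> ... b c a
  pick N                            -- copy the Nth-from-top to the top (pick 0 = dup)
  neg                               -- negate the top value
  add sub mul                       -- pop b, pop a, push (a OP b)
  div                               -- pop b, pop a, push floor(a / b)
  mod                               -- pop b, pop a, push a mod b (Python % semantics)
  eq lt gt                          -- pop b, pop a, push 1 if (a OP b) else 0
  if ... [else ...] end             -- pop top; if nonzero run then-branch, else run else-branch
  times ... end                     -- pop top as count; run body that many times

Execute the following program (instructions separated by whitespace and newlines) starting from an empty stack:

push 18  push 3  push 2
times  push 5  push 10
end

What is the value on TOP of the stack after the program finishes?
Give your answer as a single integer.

Answer: 10

Derivation:
After 'push 18': [18]
After 'push 3': [18, 3]
After 'push 2': [18, 3, 2]
After 'times': [18, 3]
After 'push 5': [18, 3, 5]
After 'push 10': [18, 3, 5, 10]
After 'push 5': [18, 3, 5, 10, 5]
After 'push 10': [18, 3, 5, 10, 5, 10]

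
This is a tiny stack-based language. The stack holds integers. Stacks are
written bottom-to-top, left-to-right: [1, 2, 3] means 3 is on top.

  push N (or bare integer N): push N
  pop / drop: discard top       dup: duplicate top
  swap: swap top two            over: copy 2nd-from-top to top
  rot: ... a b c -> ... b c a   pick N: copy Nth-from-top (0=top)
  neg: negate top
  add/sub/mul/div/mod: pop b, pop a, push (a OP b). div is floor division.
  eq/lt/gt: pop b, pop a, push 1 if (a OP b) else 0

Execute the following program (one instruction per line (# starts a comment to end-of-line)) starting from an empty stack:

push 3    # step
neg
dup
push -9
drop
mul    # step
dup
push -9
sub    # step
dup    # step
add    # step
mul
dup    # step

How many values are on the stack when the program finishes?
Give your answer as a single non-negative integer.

Answer: 2

Derivation:
After 'push 3': stack = [3] (depth 1)
After 'neg': stack = [-3] (depth 1)
After 'dup': stack = [-3, -3] (depth 2)
After 'push -9': stack = [-3, -3, -9] (depth 3)
After 'drop': stack = [-3, -3] (depth 2)
After 'mul': stack = [9] (depth 1)
After 'dup': stack = [9, 9] (depth 2)
After 'push -9': stack = [9, 9, -9] (depth 3)
After 'sub': stack = [9, 18] (depth 2)
After 'dup': stack = [9, 18, 18] (depth 3)
After 'add': stack = [9, 36] (depth 2)
After 'mul': stack = [324] (depth 1)
After 'dup': stack = [324, 324] (depth 2)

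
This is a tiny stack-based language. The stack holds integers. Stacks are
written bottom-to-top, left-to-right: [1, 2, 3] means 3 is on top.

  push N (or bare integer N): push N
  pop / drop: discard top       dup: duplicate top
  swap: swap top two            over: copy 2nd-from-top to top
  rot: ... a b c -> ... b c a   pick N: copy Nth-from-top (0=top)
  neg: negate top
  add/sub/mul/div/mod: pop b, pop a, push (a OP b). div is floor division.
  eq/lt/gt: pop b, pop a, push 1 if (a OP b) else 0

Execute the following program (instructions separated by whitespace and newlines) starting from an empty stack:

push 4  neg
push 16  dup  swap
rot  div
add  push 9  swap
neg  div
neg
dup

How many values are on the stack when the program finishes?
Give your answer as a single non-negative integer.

After 'push 4': stack = [4] (depth 1)
After 'neg': stack = [-4] (depth 1)
After 'push 16': stack = [-4, 16] (depth 2)
After 'dup': stack = [-4, 16, 16] (depth 3)
After 'swap': stack = [-4, 16, 16] (depth 3)
After 'rot': stack = [16, 16, -4] (depth 3)
After 'div': stack = [16, -4] (depth 2)
After 'add': stack = [12] (depth 1)
After 'push 9': stack = [12, 9] (depth 2)
After 'swap': stack = [9, 12] (depth 2)
After 'neg': stack = [9, -12] (depth 2)
After 'div': stack = [-1] (depth 1)
After 'neg': stack = [1] (depth 1)
After 'dup': stack = [1, 1] (depth 2)

Answer: 2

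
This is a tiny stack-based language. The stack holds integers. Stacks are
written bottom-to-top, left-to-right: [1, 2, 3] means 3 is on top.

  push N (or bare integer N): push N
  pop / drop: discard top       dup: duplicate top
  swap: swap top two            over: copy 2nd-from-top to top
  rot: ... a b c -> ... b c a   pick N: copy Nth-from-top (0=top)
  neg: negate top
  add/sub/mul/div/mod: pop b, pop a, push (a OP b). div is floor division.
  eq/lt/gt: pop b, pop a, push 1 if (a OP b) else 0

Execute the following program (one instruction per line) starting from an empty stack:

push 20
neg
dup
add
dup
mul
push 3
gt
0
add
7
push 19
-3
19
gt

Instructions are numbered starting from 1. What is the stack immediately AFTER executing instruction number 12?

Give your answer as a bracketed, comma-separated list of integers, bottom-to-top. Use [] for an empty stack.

Answer: [1, 7, 19]

Derivation:
Step 1 ('push 20'): [20]
Step 2 ('neg'): [-20]
Step 3 ('dup'): [-20, -20]
Step 4 ('add'): [-40]
Step 5 ('dup'): [-40, -40]
Step 6 ('mul'): [1600]
Step 7 ('push 3'): [1600, 3]
Step 8 ('gt'): [1]
Step 9 ('0'): [1, 0]
Step 10 ('add'): [1]
Step 11 ('7'): [1, 7]
Step 12 ('push 19'): [1, 7, 19]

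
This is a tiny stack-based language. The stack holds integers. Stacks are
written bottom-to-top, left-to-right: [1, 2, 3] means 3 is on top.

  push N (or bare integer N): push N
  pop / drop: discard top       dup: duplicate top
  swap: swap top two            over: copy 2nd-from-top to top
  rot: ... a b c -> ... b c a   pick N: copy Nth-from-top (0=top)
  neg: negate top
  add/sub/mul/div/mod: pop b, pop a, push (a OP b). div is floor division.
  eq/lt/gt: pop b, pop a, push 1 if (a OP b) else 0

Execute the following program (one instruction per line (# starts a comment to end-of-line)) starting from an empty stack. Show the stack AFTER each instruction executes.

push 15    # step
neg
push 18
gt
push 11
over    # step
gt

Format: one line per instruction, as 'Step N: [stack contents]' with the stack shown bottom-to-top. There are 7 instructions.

Step 1: [15]
Step 2: [-15]
Step 3: [-15, 18]
Step 4: [0]
Step 5: [0, 11]
Step 6: [0, 11, 0]
Step 7: [0, 1]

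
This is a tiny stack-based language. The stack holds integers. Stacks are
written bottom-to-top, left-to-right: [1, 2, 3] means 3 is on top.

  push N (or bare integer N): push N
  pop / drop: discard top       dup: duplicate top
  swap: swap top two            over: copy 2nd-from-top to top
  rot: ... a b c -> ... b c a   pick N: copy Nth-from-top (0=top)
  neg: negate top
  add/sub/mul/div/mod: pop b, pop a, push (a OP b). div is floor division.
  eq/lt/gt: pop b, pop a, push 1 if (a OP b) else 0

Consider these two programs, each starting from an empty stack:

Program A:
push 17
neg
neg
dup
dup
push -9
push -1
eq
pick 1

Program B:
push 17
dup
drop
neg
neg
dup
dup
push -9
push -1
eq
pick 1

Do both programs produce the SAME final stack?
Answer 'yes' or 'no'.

Answer: yes

Derivation:
Program A trace:
  After 'push 17': [17]
  After 'neg': [-17]
  After 'neg': [17]
  After 'dup': [17, 17]
  After 'dup': [17, 17, 17]
  After 'push -9': [17, 17, 17, -9]
  After 'push -1': [17, 17, 17, -9, -1]
  After 'eq': [17, 17, 17, 0]
  After 'pick 1': [17, 17, 17, 0, 17]
Program A final stack: [17, 17, 17, 0, 17]

Program B trace:
  After 'push 17': [17]
  After 'dup': [17, 17]
  After 'drop': [17]
  After 'neg': [-17]
  After 'neg': [17]
  After 'dup': [17, 17]
  After 'dup': [17, 17, 17]
  After 'push -9': [17, 17, 17, -9]
  After 'push -1': [17, 17, 17, -9, -1]
  After 'eq': [17, 17, 17, 0]
  After 'pick 1': [17, 17, 17, 0, 17]
Program B final stack: [17, 17, 17, 0, 17]
Same: yes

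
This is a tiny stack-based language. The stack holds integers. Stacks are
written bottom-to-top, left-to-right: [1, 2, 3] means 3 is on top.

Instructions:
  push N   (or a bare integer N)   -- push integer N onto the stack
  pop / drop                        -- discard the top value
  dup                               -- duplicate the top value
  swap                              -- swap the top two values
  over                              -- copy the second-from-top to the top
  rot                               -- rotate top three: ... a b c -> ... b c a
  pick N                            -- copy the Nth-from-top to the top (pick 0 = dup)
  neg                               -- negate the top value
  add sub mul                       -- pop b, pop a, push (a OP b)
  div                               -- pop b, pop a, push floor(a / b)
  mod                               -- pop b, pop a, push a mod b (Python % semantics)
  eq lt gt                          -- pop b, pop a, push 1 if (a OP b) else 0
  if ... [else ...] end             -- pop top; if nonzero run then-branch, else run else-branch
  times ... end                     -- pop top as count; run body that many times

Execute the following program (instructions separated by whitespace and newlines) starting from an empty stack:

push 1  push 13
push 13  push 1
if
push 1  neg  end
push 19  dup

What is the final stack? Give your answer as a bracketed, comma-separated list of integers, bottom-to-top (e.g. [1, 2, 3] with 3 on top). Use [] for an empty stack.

Answer: [1, 13, 13, -1, 19, 19]

Derivation:
After 'push 1': [1]
After 'push 13': [1, 13]
After 'push 13': [1, 13, 13]
After 'push 1': [1, 13, 13, 1]
After 'if': [1, 13, 13]
After 'push 1': [1, 13, 13, 1]
After 'neg': [1, 13, 13, -1]
After 'push 19': [1, 13, 13, -1, 19]
After 'dup': [1, 13, 13, -1, 19, 19]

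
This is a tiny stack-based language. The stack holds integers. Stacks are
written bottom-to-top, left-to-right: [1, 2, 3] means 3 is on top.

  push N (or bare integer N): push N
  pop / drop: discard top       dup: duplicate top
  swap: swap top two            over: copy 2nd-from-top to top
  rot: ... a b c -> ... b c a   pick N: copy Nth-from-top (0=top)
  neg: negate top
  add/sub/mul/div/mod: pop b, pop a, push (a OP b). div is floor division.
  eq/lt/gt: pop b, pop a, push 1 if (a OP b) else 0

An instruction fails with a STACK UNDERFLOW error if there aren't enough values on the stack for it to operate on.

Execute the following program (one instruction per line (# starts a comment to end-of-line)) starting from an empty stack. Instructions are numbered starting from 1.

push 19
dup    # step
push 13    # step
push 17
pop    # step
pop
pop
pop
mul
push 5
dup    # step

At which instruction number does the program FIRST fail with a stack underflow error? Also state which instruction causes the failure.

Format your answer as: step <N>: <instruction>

Step 1 ('push 19'): stack = [19], depth = 1
Step 2 ('dup'): stack = [19, 19], depth = 2
Step 3 ('push 13'): stack = [19, 19, 13], depth = 3
Step 4 ('push 17'): stack = [19, 19, 13, 17], depth = 4
Step 5 ('pop'): stack = [19, 19, 13], depth = 3
Step 6 ('pop'): stack = [19, 19], depth = 2
Step 7 ('pop'): stack = [19], depth = 1
Step 8 ('pop'): stack = [], depth = 0
Step 9 ('mul'): needs 2 value(s) but depth is 0 — STACK UNDERFLOW

Answer: step 9: mul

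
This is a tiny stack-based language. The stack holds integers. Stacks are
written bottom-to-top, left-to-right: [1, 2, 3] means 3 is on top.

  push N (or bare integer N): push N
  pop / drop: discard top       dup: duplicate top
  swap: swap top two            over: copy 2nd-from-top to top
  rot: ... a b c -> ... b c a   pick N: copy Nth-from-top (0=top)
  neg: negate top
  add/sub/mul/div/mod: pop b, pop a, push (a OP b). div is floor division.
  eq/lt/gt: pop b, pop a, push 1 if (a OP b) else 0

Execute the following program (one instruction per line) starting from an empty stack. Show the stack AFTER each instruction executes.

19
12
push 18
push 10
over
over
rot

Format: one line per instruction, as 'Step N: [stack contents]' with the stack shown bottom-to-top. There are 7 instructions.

Step 1: [19]
Step 2: [19, 12]
Step 3: [19, 12, 18]
Step 4: [19, 12, 18, 10]
Step 5: [19, 12, 18, 10, 18]
Step 6: [19, 12, 18, 10, 18, 10]
Step 7: [19, 12, 18, 18, 10, 10]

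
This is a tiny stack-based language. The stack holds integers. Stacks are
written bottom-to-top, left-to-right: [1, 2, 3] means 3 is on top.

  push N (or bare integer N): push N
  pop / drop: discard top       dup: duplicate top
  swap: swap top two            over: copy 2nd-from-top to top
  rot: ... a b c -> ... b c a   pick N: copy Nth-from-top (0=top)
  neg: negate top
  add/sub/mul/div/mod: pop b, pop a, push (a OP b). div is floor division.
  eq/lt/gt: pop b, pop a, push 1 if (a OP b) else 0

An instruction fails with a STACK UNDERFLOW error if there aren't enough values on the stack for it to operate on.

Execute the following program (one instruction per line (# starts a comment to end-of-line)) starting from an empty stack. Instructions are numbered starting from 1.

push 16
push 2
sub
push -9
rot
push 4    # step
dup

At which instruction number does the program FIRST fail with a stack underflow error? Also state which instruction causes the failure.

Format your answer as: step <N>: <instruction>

Step 1 ('push 16'): stack = [16], depth = 1
Step 2 ('push 2'): stack = [16, 2], depth = 2
Step 3 ('sub'): stack = [14], depth = 1
Step 4 ('push -9'): stack = [14, -9], depth = 2
Step 5 ('rot'): needs 3 value(s) but depth is 2 — STACK UNDERFLOW

Answer: step 5: rot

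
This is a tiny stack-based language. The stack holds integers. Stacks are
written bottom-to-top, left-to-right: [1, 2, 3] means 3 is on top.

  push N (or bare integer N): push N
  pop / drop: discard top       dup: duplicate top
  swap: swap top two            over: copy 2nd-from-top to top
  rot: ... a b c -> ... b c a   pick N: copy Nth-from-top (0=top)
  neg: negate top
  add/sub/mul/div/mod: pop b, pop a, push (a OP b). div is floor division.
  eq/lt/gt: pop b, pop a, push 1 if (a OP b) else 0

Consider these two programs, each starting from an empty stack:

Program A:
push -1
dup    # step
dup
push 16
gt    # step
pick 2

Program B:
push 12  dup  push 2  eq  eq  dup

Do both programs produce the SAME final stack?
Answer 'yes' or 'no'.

Answer: no

Derivation:
Program A trace:
  After 'push -1': [-1]
  After 'dup': [-1, -1]
  After 'dup': [-1, -1, -1]
  After 'push 16': [-1, -1, -1, 16]
  After 'gt': [-1, -1, 0]
  After 'pick 2': [-1, -1, 0, -1]
Program A final stack: [-1, -1, 0, -1]

Program B trace:
  After 'push 12': [12]
  After 'dup': [12, 12]
  After 'push 2': [12, 12, 2]
  After 'eq': [12, 0]
  After 'eq': [0]
  After 'dup': [0, 0]
Program B final stack: [0, 0]
Same: no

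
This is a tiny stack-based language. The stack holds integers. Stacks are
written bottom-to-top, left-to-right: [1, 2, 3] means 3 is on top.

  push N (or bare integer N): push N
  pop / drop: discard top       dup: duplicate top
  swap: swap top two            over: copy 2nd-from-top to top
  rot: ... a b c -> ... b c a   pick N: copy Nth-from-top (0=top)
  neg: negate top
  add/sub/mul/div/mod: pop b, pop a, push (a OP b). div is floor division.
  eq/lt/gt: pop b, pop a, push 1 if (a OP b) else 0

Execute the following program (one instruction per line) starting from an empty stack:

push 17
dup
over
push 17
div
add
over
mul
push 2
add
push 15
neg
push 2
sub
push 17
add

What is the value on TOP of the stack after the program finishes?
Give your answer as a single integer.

Answer: 0

Derivation:
After 'push 17': [17]
After 'dup': [17, 17]
After 'over': [17, 17, 17]
After 'push 17': [17, 17, 17, 17]
After 'div': [17, 17, 1]
After 'add': [17, 18]
After 'over': [17, 18, 17]
After 'mul': [17, 306]
After 'push 2': [17, 306, 2]
After 'add': [17, 308]
After 'push 15': [17, 308, 15]
After 'neg': [17, 308, -15]
After 'push 2': [17, 308, -15, 2]
After 'sub': [17, 308, -17]
After 'push 17': [17, 308, -17, 17]
After 'add': [17, 308, 0]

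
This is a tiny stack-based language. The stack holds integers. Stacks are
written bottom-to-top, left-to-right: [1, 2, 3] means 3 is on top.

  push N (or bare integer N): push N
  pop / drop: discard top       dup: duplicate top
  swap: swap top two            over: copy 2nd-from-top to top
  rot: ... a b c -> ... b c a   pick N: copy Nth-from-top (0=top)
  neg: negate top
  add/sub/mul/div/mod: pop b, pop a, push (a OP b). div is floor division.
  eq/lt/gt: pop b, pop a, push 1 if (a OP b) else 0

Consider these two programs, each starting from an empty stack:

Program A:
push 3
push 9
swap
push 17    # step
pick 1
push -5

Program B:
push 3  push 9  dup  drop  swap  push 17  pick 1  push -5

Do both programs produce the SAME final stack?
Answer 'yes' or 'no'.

Answer: yes

Derivation:
Program A trace:
  After 'push 3': [3]
  After 'push 9': [3, 9]
  After 'swap': [9, 3]
  After 'push 17': [9, 3, 17]
  After 'pick 1': [9, 3, 17, 3]
  After 'push -5': [9, 3, 17, 3, -5]
Program A final stack: [9, 3, 17, 3, -5]

Program B trace:
  After 'push 3': [3]
  After 'push 9': [3, 9]
  After 'dup': [3, 9, 9]
  After 'drop': [3, 9]
  After 'swap': [9, 3]
  After 'push 17': [9, 3, 17]
  After 'pick 1': [9, 3, 17, 3]
  After 'push -5': [9, 3, 17, 3, -5]
Program B final stack: [9, 3, 17, 3, -5]
Same: yes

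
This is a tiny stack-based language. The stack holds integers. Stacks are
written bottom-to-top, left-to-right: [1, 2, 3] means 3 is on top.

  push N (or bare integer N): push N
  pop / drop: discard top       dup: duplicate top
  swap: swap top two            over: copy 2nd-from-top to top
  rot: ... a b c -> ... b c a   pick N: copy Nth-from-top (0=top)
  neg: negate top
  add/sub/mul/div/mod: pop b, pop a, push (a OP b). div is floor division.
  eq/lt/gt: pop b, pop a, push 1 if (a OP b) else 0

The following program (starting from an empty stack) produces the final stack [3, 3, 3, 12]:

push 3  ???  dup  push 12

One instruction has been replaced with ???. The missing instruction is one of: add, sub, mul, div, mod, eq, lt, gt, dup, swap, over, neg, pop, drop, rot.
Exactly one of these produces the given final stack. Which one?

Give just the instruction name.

Answer: dup

Derivation:
Stack before ???: [3]
Stack after ???:  [3, 3]
The instruction that transforms [3] -> [3, 3] is: dup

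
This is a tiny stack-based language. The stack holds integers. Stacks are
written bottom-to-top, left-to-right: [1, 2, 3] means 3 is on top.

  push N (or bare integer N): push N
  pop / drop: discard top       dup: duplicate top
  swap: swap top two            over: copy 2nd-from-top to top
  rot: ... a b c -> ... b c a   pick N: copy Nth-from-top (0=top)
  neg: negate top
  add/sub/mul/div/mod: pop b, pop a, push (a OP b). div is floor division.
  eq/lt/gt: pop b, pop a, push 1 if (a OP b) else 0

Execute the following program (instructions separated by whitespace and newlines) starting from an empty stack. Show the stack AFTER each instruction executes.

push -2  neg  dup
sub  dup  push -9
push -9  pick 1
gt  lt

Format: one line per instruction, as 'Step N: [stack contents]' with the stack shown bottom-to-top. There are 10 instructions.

Step 1: [-2]
Step 2: [2]
Step 3: [2, 2]
Step 4: [0]
Step 5: [0, 0]
Step 6: [0, 0, -9]
Step 7: [0, 0, -9, -9]
Step 8: [0, 0, -9, -9, -9]
Step 9: [0, 0, -9, 0]
Step 10: [0, 0, 1]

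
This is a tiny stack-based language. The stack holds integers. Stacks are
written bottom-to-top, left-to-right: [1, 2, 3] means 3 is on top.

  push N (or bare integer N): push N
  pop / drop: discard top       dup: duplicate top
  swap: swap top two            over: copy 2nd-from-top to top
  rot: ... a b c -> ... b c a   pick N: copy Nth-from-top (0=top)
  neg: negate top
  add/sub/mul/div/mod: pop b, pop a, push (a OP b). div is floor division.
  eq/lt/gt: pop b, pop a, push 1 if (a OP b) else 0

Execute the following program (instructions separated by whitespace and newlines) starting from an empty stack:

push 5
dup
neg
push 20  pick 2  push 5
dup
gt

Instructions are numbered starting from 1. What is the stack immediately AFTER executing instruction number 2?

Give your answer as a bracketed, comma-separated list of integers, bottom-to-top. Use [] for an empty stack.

Answer: [5, 5]

Derivation:
Step 1 ('push 5'): [5]
Step 2 ('dup'): [5, 5]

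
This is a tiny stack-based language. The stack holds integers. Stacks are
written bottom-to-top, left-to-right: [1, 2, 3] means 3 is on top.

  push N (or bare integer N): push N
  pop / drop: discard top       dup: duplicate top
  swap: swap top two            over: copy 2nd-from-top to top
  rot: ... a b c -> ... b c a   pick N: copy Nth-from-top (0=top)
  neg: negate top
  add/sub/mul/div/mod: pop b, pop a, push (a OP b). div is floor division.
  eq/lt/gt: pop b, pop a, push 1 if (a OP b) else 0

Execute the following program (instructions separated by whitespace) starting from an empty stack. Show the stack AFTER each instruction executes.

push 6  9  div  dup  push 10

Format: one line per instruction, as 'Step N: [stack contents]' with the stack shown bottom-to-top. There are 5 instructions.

Step 1: [6]
Step 2: [6, 9]
Step 3: [0]
Step 4: [0, 0]
Step 5: [0, 0, 10]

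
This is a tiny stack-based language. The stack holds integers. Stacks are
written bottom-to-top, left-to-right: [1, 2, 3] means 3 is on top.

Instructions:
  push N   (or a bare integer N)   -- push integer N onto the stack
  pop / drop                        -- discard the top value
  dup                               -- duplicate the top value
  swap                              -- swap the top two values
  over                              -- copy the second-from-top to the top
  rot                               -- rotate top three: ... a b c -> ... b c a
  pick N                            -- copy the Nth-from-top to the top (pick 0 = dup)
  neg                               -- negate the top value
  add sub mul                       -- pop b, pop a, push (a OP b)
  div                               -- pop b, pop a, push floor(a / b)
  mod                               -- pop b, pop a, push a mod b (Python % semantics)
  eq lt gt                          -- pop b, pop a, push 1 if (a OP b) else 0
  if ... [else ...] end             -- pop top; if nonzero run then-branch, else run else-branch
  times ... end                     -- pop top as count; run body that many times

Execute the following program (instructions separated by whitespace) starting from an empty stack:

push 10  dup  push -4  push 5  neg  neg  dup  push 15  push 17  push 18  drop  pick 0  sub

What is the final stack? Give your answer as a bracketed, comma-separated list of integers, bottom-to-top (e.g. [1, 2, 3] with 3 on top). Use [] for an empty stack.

After 'push 10': [10]
After 'dup': [10, 10]
After 'push -4': [10, 10, -4]
After 'push 5': [10, 10, -4, 5]
After 'neg': [10, 10, -4, -5]
After 'neg': [10, 10, -4, 5]
After 'dup': [10, 10, -4, 5, 5]
After 'push 15': [10, 10, -4, 5, 5, 15]
After 'push 17': [10, 10, -4, 5, 5, 15, 17]
After 'push 18': [10, 10, -4, 5, 5, 15, 17, 18]
After 'drop': [10, 10, -4, 5, 5, 15, 17]
After 'pick 0': [10, 10, -4, 5, 5, 15, 17, 17]
After 'sub': [10, 10, -4, 5, 5, 15, 0]

Answer: [10, 10, -4, 5, 5, 15, 0]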